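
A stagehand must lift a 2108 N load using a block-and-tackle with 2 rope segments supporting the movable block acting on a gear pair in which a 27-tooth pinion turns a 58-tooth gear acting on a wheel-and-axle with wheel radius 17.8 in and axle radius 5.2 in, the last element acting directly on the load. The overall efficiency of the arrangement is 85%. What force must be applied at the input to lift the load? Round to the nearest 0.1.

168.6 N

Block-and-tackle MA = number of supporting rope parts = 2.
Gear pair MA = 58/27 = 2.1481.
Wheel-and-axle MA = R/r = 17.8/5.2 = 3.4231.
Combined ideal MA = 2 × 2.1481 × 3.4231 = 14.707.
Actual MA = 14.707 × 0.85 = 12.501.
Effort = load / actual MA = 2108 / 12.501 = 168.63 N.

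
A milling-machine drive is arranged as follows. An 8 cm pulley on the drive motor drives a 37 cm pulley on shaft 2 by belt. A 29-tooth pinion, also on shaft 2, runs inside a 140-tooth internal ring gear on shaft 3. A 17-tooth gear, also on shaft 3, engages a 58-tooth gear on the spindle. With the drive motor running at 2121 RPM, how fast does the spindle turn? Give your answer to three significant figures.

the drive motor → shaft 2 (belt, 37/8): 2121 ÷ 4.625 = 458.59 RPM
shaft 2 → shaft 3 (internal gear, 140/29): 458.59 ÷ 4.8276 = 94.995 RPM
shaft 3 → the spindle (gear mesh, 58/17): 94.995 ÷ 3.4118 = 27.843 RPM

27.8 RPM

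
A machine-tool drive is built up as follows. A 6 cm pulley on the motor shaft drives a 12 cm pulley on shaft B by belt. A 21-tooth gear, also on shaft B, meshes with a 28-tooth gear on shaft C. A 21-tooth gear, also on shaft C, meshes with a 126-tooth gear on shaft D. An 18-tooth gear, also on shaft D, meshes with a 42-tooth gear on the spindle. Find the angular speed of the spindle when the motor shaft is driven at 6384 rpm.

171 rpm

belt 12/6 = 2 → 6384/2 = 3192 rpm
gear mesh 28/21 = 1.3333 → 3192/1.3333 = 2394 rpm
gear mesh 126/21 = 6 → 2394/6 = 399 rpm
gear mesh 42/18 = 2.3333 → 399/2.3333 = 171 rpm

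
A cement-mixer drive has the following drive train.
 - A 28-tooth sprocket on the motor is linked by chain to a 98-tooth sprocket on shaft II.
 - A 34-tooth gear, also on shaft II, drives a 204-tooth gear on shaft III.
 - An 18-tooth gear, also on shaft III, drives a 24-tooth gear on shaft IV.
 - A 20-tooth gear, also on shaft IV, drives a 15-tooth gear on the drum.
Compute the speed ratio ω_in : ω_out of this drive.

Each stage contributes driven/driver: chain 98/28 = 3.5, gear mesh 204/34 = 6, gear mesh 24/18 = 1.3333, gear mesh 15/20 = 0.75.
Overall: 3.5 × 6 × 1.3333 × 0.75 = 21.

21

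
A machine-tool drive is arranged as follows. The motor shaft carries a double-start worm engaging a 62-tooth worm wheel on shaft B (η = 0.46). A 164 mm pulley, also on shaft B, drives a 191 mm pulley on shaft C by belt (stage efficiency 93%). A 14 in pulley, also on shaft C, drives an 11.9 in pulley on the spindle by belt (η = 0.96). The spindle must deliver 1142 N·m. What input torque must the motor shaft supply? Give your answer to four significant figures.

Overall ratio R = 31 × 1.1646 × 0.85 = 30.688; overall efficiency η = 0.46 × 0.93 × 0.96 = 0.4107.
Input torque = output torque / (R × η) = 1142 / (30.688 × 0.4107) = 90.612 N·m.

90.61 N·m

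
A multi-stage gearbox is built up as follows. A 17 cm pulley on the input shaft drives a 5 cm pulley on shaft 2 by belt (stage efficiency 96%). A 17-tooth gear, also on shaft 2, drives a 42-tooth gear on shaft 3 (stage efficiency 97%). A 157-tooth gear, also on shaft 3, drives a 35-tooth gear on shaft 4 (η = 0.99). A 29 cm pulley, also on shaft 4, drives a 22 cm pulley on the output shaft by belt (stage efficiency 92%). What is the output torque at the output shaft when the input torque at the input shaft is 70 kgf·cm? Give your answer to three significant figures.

Belt: ratio = 5/17 = 0.29412; torque at shaft 2 = 70 × 0.29412 × 0.96 = 19.765 kgf·cm.
Gear mesh: ratio = 42/17 = 2.4706; torque at shaft 3 = 19.765 × 2.4706 × 0.97 = 47.366 kgf·cm.
Gear mesh: ratio = 35/157 = 0.22293; torque at shaft 4 = 47.366 × 0.22293 × 0.99 = 10.454 kgf·cm.
Belt: ratio = 22/29 = 0.75862; torque at the output shaft = 10.454 × 0.75862 × 0.92 = 7.2959 kgf·cm.

7.30 kgf·cm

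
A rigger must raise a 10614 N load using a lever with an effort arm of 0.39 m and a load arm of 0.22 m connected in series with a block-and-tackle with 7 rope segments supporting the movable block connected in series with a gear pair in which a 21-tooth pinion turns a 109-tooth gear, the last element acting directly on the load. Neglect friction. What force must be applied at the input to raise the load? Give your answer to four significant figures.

Lever MA = effort arm / load arm = 0.39/0.22 = 1.7727.
Block-and-tackle MA = number of supporting rope parts = 7.
Gear pair MA = 109/21 = 5.1905.
Combined ideal MA = 1.7727 × 7 × 5.1905 = 64.409.
Effort = load / MA = 10614 / 64.409 = 164.79 N.

164.8 N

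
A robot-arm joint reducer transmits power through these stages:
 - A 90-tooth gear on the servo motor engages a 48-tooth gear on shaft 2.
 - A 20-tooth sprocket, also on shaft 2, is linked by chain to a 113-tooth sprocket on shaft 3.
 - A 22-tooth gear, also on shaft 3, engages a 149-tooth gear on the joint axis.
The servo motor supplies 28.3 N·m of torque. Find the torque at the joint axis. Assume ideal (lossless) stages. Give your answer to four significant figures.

577.6 N·m

Gear mesh: ratio = 48/90 = 0.53333; torque at shaft 2 = 28.3 × 0.53333 = 15.093 N·m.
Chain: ratio = 113/20 = 5.65; torque at shaft 3 = 15.093 × 5.65 = 85.277 N·m.
Gear mesh: ratio = 149/22 = 6.7727; torque at the joint axis = 85.277 × 6.7727 = 577.56 N·m.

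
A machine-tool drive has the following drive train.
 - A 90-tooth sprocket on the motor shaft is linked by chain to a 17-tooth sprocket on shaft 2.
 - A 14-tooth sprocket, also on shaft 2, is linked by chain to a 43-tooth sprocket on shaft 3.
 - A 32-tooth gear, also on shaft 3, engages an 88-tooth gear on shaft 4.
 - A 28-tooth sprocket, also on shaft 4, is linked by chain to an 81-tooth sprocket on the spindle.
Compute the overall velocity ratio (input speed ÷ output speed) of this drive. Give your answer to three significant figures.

4.62

Each stage contributes driven/driver: chain 17/90 = 0.18889, chain 43/14 = 3.0714, gear mesh 88/32 = 2.75, chain 81/28 = 2.8929.
Overall: 0.18889 × 3.0714 × 2.75 × 2.8929 = 4.6154.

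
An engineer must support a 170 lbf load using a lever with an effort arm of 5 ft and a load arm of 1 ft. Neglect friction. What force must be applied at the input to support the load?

Lever MA = effort arm / load arm = 5/1 = 5.
Effort = load / MA = 170 / 5 = 34 lbf.

34 lbf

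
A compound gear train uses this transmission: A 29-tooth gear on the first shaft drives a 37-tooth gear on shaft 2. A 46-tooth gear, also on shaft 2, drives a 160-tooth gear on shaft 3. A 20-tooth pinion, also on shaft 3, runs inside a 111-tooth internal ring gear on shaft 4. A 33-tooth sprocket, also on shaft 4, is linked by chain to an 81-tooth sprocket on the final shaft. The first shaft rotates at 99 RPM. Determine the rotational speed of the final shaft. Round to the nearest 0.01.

1.64 RPM

Gear mesh: ratio = 37/29 = 1.2759, so shaft 2 turns at 99 / 1.2759 = 77.595 RPM.
Gear mesh: ratio = 160/46 = 3.4783, so shaft 3 turns at 77.595 / 3.4783 = 22.308 RPM.
Internal gear: ratio = 111/20 = 5.55, so shaft 4 turns at 22.308 / 5.55 = 4.0195 RPM.
Chain: ratio = 81/33 = 2.4545, so the final shaft turns at 4.0195 / 2.4545 = 1.6376 RPM.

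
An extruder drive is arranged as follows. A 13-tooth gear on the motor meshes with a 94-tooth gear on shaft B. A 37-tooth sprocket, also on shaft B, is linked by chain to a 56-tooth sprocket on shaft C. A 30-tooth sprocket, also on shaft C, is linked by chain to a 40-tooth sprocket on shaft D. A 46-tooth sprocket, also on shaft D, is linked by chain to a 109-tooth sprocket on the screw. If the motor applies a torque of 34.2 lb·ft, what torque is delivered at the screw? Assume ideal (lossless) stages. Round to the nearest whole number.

Gear mesh: ratio = 94/13 = 7.2308; torque at shaft B = 34.2 × 7.2308 = 247.29 lb·ft.
Chain: ratio = 56/37 = 1.5135; torque at shaft C = 247.29 × 1.5135 = 374.28 lb·ft.
Chain: ratio = 40/30 = 1.3333; torque at shaft D = 374.28 × 1.3333 = 499.04 lb·ft.
Chain: ratio = 109/46 = 2.3696; torque at the screw = 499.04 × 2.3696 = 1182.5 lb·ft.

1183 lb·ft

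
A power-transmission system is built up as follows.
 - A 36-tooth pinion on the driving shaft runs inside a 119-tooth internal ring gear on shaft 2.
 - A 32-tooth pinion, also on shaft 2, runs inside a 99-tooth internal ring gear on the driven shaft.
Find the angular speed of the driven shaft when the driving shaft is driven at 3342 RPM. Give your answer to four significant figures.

internal gear 119/36 = 3.3056 → 3342/3.3056 = 1011 RPM
internal gear 99/32 = 3.0938 → 1011/3.0938 = 326.8 RPM

326.8 RPM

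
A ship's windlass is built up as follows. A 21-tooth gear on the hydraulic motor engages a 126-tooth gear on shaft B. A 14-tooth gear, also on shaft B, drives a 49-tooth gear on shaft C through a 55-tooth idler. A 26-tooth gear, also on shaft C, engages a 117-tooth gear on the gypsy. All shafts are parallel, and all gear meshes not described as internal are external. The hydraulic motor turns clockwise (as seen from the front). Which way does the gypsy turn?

the hydraulic motor → shaft B: external mesh, 1 reversal → CCW.
shaft B → shaft C: driver → idler → driven is 2 external meshes, 2 reversals → CCW.
shaft C → the gypsy: external mesh, 1 reversal → CW.
4 reversals in total — an even number — so the gypsy turns the same way as the hydraulic motor.

clockwise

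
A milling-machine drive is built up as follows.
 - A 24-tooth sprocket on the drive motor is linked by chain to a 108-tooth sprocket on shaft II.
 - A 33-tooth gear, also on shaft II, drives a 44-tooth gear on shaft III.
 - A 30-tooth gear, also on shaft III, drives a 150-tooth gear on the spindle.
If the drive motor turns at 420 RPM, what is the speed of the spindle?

the drive motor → shaft II (chain, 108/24): 420 ÷ 4.5 = 93.333 RPM
shaft II → shaft III (gear mesh, 44/33): 93.333 ÷ 1.3333 = 70 RPM
shaft III → the spindle (gear mesh, 150/30): 70 ÷ 5 = 14 RPM

14 RPM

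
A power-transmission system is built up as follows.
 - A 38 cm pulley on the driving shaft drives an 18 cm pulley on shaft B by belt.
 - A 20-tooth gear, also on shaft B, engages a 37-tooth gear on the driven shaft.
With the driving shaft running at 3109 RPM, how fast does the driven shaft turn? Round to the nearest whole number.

3548 RPM

Belt: ratio = 18/38 = 0.47368, so shaft B turns at 3109 / 0.47368 = 6563.4 RPM.
Gear mesh: ratio = 37/20 = 1.85, so the driven shaft turns at 6563.4 / 1.85 = 3547.8 RPM.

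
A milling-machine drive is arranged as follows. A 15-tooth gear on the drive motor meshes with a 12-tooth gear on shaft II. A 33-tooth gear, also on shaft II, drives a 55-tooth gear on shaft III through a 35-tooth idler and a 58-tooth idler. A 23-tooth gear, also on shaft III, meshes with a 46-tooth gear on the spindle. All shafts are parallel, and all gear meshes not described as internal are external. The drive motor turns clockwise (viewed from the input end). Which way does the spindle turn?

anticlockwise

the drive motor → shaft II: external mesh, 1 reversal → CCW.
shaft II → shaft III: driver → idler → idler → driven is 3 external meshes, 3 reversals → CW.
shaft III → the spindle: external mesh, 1 reversal → CCW.
5 reversals in total — an odd number — so the spindle turns opposite to the drive motor.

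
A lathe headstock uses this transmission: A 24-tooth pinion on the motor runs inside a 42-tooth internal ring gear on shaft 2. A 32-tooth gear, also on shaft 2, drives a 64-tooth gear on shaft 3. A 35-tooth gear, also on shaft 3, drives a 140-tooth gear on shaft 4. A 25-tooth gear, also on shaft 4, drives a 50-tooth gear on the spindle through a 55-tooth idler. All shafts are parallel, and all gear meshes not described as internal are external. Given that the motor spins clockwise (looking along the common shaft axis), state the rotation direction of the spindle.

clockwise

the motor → shaft 2: internal mesh, same direction → CW.
shaft 2 → shaft 3: external mesh, 1 reversal → CCW.
shaft 3 → shaft 4: external mesh, 1 reversal → CW.
shaft 4 → the spindle: driver → idler → driven is 2 external meshes, 2 reversals → CW.
4 reversals in total — an even number — so the spindle turns the same way as the motor.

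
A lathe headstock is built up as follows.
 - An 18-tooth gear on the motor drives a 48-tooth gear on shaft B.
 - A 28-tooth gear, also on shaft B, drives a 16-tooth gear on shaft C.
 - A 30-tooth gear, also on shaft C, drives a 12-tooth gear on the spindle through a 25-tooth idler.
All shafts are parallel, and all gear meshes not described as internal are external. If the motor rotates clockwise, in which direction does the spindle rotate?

the motor → shaft B: external mesh, 1 reversal → CCW.
shaft B → shaft C: external mesh, 1 reversal → CW.
shaft C → the spindle: driver → idler → driven is 2 external meshes, 2 reversals → CW.
4 reversals in total — an even number — so the spindle turns the same way as the motor.

clockwise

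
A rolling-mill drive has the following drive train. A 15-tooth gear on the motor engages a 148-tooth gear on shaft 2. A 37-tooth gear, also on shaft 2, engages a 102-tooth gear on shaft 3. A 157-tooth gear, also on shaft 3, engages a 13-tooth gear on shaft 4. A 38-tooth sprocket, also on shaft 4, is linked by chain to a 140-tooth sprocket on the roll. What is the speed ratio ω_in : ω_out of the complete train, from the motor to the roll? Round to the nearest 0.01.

Each stage contributes driven/driver: gear mesh 148/15 = 9.8667, gear mesh 102/37 = 2.7568, gear mesh 13/157 = 0.082803, chain 140/38 = 3.6842.
Overall: 9.8667 × 2.7568 × 0.082803 × 3.6842 = 8.2977.

8.30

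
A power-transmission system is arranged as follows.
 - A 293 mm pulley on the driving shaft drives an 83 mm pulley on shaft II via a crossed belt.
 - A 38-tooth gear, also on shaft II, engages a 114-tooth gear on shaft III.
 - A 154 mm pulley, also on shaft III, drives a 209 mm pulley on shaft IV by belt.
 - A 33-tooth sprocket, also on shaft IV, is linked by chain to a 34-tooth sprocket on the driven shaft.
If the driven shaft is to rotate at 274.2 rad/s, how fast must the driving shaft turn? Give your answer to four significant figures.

325.8 rad/s

Overall ratio R = 0.28328 × 3 × 1.3571 × 1.0303 = 1.1883.
Required input speed = output speed × R = 274.2 × 1.1883 = 325.83 rad/s.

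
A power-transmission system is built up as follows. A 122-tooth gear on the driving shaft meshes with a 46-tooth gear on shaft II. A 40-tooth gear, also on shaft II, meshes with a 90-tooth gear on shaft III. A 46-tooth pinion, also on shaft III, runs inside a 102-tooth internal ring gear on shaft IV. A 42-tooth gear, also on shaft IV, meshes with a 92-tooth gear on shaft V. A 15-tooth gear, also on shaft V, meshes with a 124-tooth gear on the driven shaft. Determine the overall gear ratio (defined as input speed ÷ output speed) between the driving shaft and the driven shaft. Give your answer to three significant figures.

34.1

Each stage contributes driven/driver: gear mesh 46/122 = 0.37705, gear mesh 90/40 = 2.25, internal gear 102/46 = 2.2174, gear mesh 92/42 = 2.1905, gear mesh 124/15 = 8.2667.
Overall: 0.37705 × 2.25 × 2.2174 × 2.1905 × 8.2667 = 34.064.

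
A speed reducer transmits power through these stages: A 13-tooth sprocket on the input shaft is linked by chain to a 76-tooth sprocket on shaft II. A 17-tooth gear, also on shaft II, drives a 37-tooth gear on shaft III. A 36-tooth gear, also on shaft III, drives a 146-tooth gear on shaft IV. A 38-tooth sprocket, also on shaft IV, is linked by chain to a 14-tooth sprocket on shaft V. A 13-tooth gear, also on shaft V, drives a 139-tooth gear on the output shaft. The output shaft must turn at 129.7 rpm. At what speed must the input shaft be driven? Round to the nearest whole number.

Overall ratio R = 5.8462 × 2.1765 × 4.0556 × 0.36842 × 10.692 = 203.28.
Required input speed = output speed × R = 129.7 × 203.28 = 26365 rpm.

26365 rpm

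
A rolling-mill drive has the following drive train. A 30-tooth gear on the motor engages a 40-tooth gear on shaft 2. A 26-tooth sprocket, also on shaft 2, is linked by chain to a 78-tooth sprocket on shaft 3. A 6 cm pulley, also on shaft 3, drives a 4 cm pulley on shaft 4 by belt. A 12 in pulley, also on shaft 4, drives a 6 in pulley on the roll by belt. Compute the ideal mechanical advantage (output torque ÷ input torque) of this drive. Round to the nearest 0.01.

1.33

Each stage contributes driven/driver: gear mesh 40/30 = 1.3333, chain 78/26 = 3, belt 4/6 = 0.66667, belt 6/12 = 0.5.
Overall: 1.3333 × 3 × 0.66667 × 0.5 = 1.3333.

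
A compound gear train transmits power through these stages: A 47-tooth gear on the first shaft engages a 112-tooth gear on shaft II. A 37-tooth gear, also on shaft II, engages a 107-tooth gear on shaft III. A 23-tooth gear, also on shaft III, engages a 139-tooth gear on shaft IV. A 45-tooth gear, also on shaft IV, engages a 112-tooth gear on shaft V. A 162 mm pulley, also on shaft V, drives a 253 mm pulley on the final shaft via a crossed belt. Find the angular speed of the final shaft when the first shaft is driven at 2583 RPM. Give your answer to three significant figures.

16.0 RPM

gear mesh 112/47 = 2.383 → 2583/2.383 = 1083.9 RPM
gear mesh 107/37 = 2.8919 → 1083.9/2.8919 = 374.82 RPM
gear mesh 139/23 = 6.0435 → 374.82/6.0435 = 62.02 RPM
gear mesh 112/45 = 2.4889 → 62.02/2.4889 = 24.919 RPM
belt 253/162 = 1.5617 → 24.919/1.5617 = 15.956 RPM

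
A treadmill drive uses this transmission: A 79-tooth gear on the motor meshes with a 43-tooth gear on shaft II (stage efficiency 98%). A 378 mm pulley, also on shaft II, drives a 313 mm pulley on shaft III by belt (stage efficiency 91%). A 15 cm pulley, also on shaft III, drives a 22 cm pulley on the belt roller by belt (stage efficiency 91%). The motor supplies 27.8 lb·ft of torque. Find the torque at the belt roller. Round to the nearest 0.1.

Gear mesh: ratio = 43/79 = 0.5443; torque at shaft II = 27.8 × 0.5443 × 0.98 = 14.829 lb·ft.
Belt: ratio = 313/378 = 0.82804; torque at shaft III = 14.829 × 0.82804 × 0.91 = 11.174 lb·ft.
Belt: ratio = 22/15 = 1.4667; torque at the belt roller = 11.174 × 1.4667 × 0.91 = 14.913 lb·ft.

14.9 lb·ft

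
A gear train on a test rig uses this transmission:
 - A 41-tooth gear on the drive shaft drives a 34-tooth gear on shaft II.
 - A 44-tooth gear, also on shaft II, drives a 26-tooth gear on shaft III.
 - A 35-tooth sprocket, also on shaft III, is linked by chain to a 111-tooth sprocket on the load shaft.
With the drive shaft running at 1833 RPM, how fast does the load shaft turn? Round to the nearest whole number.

1179 RPM

Gear mesh: ratio = 34/41 = 0.82927, so shaft II turns at 1833 / 0.82927 = 2210.4 RPM.
Gear mesh: ratio = 26/44 = 0.59091, so shaft III turns at 2210.4 / 0.59091 = 3740.6 RPM.
Chain: ratio = 111/35 = 3.1714, so the load shaft turns at 3740.6 / 3.1714 = 1179.5 RPM.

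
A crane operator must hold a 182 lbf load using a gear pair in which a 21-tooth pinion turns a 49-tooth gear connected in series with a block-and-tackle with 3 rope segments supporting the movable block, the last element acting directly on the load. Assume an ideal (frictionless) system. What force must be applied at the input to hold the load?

Gear pair MA = 49/21 = 2.3333.
Block-and-tackle MA = number of supporting rope parts = 3.
Combined ideal MA = 2.3333 × 3 = 7.
Effort = load / MA = 182 / 7 = 26 lbf.

26 lbf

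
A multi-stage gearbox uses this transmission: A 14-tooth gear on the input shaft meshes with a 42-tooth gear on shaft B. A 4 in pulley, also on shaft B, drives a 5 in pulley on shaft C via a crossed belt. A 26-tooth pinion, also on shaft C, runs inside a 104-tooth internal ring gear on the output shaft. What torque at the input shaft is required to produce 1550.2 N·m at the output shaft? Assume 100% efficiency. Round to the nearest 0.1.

Overall ratio R = 3 × 1.25 × 4 = 15.
Input torque = output torque / R = 1550.2 / 15 = 103.35 N·m.

103.3 N·m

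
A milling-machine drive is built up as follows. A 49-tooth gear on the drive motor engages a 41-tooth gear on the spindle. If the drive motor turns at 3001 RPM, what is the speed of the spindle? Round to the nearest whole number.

the drive motor → the spindle (gear mesh, 41/49): 3001 ÷ 0.83673 = 3586.6 RPM

3587 RPM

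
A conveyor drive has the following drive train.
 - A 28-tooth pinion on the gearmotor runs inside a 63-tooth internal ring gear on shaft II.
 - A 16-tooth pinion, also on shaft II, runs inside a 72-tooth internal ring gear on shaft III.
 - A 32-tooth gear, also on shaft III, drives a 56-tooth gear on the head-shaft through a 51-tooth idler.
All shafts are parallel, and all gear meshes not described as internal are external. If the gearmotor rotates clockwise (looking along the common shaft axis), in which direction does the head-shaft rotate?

the gearmotor → shaft II: internal mesh, same direction → CW.
shaft II → shaft III: internal mesh, same direction → CW.
shaft III → the head-shaft: driver → idler → driven is 2 external meshes, 2 reversals → CW.
2 reversals in total — an even number — so the head-shaft turns the same way as the gearmotor.

clockwise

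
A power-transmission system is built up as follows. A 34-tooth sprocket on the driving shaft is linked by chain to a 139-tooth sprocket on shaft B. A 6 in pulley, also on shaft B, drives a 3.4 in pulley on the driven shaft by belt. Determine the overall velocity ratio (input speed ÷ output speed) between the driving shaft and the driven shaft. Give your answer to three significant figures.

2.32

Each stage contributes driven/driver: chain 139/34 = 4.0882, belt 3.4/6 = 0.56667.
Overall: 4.0882 × 0.56667 = 2.3167.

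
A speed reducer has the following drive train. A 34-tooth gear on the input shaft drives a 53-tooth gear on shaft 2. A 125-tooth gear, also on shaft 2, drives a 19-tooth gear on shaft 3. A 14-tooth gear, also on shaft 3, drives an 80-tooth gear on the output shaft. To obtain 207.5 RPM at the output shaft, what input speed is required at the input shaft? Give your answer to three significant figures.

281 RPM

Overall ratio R = 1.5588 × 0.152 × 5.7143 = 1.3539.
Required input speed = output speed × R = 207.5 × 1.3539 = 280.94 RPM.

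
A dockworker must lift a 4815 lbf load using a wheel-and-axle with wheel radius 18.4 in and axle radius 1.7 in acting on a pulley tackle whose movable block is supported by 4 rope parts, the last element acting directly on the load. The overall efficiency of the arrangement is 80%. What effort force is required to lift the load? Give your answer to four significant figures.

139.0 lbf

Wheel-and-axle MA = R/r = 18.4/1.7 = 10.824.
Block-and-tackle MA = number of supporting rope parts = 4.
Combined ideal MA = 10.824 × 4 = 43.294.
Actual MA = 43.294 × 0.80 = 34.635.
Effort = load / actual MA = 4815 / 34.635 = 139.02 lbf.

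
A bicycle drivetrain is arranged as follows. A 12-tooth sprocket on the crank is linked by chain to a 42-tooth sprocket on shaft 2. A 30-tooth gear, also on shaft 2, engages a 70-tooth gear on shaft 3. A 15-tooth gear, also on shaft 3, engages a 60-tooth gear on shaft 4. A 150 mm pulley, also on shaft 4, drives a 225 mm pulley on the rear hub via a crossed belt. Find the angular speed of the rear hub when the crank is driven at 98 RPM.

Chain: ratio = 42/12 = 3.5, so shaft 2 turns at 98 / 3.5 = 28 RPM.
Gear mesh: ratio = 70/30 = 2.3333, so shaft 3 turns at 28 / 2.3333 = 12 RPM.
Gear mesh: ratio = 60/15 = 4, so shaft 4 turns at 12 / 4 = 3 RPM.
Belt: ratio = 225/150 = 1.5, so the rear hub turns at 3 / 1.5 = 2 RPM.

2 RPM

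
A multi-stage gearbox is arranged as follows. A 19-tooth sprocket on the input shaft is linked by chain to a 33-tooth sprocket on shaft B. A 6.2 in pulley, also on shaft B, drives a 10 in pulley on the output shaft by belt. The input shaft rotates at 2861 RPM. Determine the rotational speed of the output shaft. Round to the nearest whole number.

1021 RPM

chain 33/19 = 1.7368 → 2861/1.7368 = 1647.2 RPM
belt 10/6.2 = 1.6129 → 1647.2/1.6129 = 1021.3 RPM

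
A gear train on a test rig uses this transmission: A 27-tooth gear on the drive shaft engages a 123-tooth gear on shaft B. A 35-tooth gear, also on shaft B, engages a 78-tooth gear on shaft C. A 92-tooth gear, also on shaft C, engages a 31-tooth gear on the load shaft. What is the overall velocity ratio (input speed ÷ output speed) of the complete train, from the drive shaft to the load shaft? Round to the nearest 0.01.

Each stage contributes driven/driver: gear mesh 123/27 = 4.5556, gear mesh 78/35 = 2.2286, gear mesh 31/92 = 0.33696.
Overall: 4.5556 × 2.2286 × 0.33696 = 3.4209.

3.42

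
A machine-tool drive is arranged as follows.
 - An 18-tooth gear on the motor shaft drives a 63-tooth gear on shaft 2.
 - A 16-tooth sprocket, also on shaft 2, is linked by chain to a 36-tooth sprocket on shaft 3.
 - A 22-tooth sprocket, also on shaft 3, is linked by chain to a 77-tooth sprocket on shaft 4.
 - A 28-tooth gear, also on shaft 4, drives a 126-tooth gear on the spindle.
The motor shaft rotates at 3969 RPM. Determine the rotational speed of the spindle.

gear mesh 63/18 = 3.5 → 3969/3.5 = 1134 RPM
chain 36/16 = 2.25 → 1134/2.25 = 504 RPM
chain 77/22 = 3.5 → 504/3.5 = 144 RPM
gear mesh 126/28 = 4.5 → 144/4.5 = 32 RPM

32 RPM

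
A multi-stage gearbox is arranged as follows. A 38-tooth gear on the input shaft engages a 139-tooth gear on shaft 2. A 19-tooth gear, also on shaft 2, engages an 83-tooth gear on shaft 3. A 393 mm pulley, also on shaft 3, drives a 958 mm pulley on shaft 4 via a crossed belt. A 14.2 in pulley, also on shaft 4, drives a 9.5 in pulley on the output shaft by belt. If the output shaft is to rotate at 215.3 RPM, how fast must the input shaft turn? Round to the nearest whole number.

Overall ratio R = 3.6579 × 4.3684 × 2.4377 × 0.66901 = 26.059.
Required input speed = output speed × R = 215.3 × 26.059 = 5610.6 RPM.

5611 RPM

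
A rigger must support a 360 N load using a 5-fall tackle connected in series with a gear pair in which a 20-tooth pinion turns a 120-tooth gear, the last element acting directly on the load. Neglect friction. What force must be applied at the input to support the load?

Block-and-tackle MA = number of supporting rope parts = 5.
Gear pair MA = 120/20 = 6.
Combined ideal MA = 5 × 6 = 30.
Effort = load / MA = 360 / 30 = 12 N.

12 N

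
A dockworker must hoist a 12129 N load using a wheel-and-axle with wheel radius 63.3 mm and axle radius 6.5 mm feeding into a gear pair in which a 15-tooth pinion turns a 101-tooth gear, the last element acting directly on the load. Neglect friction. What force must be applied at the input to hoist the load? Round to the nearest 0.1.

Wheel-and-axle MA = R/r = 63.3/6.5 = 9.7385.
Gear pair MA = 101/15 = 6.7333.
Combined ideal MA = 9.7385 × 6.7333 = 65.572.
Effort = load / MA = 12129 / 65.572 = 184.97 N.

185.0 N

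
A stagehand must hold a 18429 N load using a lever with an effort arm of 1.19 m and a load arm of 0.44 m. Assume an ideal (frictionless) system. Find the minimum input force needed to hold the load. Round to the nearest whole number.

Lever MA = effort arm / load arm = 1.19/0.44 = 2.7045.
Effort = load / MA = 18429 / 2.7045 = 6814.1 N.

6814 N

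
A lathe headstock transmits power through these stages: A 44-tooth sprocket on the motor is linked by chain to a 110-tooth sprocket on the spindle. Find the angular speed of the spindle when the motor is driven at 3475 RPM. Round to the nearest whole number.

1390 RPM

chain 110/44 = 2.5 → 3475/2.5 = 1390 RPM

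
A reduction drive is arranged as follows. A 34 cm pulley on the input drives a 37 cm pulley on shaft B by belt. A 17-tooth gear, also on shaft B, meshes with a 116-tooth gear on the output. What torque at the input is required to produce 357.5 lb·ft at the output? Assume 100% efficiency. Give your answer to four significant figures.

48.14 lb·ft

Overall ratio R = 1.0882 × 6.8235 = 7.4256.
Input torque = output torque / R = 357.5 / 7.4256 = 48.144 lb·ft.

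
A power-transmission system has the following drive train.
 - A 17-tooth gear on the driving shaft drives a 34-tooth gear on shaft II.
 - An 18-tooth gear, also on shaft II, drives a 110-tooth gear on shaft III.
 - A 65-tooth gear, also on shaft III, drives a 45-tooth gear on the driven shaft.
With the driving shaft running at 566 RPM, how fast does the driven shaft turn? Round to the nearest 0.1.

66.9 RPM

Gear mesh: ratio = 34/17 = 2, so shaft II turns at 566 / 2 = 283 RPM.
Gear mesh: ratio = 110/18 = 6.1111, so shaft III turns at 283 / 6.1111 = 46.309 RPM.
Gear mesh: ratio = 45/65 = 0.69231, so the driven shaft turns at 46.309 / 0.69231 = 66.891 RPM.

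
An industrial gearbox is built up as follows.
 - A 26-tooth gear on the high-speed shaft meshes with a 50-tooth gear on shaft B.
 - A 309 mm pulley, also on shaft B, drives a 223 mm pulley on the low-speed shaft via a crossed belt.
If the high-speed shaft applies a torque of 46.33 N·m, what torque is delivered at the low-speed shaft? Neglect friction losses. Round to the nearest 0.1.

64.3 N·m

gear mesh 50/26 = 1.9231 → τ = 46.33·1.9231 = 89.096 N·m
belt 223/309 = 0.72168 → τ = 89.096·0.72168 = 64.299 N·m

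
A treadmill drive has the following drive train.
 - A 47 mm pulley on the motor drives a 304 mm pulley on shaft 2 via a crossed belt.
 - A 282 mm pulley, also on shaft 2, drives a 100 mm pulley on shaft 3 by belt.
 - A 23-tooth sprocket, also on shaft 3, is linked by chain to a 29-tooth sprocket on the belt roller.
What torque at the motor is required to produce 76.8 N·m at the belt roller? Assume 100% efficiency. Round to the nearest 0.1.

26.6 N·m

Overall ratio R = 6.4681 × 0.35461 × 1.2609 = 2.892.
Input torque = output torque / R = 76.8 / 2.892 = 26.556 N·m.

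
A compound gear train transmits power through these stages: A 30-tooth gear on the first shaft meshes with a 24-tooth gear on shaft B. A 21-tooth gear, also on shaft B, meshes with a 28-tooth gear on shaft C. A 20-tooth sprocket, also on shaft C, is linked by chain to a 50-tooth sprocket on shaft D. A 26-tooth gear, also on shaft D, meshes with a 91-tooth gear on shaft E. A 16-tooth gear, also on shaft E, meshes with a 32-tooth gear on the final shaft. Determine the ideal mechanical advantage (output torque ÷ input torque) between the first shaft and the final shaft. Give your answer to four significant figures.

18.67

Each stage contributes driven/driver: gear mesh 24/30 = 0.8, gear mesh 28/21 = 1.3333, chain 50/20 = 2.5, gear mesh 91/26 = 3.5, gear mesh 32/16 = 2.
Overall: 0.8 × 1.3333 × 2.5 × 3.5 × 2 = 18.667.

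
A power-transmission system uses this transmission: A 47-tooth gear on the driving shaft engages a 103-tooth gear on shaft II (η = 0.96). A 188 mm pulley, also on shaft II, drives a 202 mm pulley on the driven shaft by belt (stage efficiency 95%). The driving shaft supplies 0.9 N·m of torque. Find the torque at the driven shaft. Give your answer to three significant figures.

gear mesh 103/47 = 2.1915 → τ = 0.9·2.1915·0.96 = 1.8934 N·m
belt 202/188 = 1.0745 → τ = 1.8934·1.0745·0.95 = 1.9327 N·m

1.93 N·m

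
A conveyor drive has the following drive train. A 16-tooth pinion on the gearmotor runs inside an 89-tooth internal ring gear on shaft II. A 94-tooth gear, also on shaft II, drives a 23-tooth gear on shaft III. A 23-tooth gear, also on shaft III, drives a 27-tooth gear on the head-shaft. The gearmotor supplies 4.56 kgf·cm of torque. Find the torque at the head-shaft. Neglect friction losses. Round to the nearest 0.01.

After the internal gear (89/16): 4.56 × 5.5625 = 25.365 kgf·cm
After the gear mesh (23/94): 25.365 × 0.24468 = 6.2063 kgf·cm
After the gear mesh (27/23): 6.2063 × 1.1739 = 7.2857 kgf·cm

7.29 kgf·cm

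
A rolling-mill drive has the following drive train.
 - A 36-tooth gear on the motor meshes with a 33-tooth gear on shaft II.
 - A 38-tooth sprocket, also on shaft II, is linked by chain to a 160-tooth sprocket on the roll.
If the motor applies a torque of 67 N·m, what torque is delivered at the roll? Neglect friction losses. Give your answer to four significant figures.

258.6 N·m

Gear mesh: ratio = 33/36 = 0.91667; torque at shaft II = 67 × 0.91667 = 61.417 N·m.
Chain: ratio = 160/38 = 4.2105; torque at the roll = 61.417 × 4.2105 = 258.6 N·m.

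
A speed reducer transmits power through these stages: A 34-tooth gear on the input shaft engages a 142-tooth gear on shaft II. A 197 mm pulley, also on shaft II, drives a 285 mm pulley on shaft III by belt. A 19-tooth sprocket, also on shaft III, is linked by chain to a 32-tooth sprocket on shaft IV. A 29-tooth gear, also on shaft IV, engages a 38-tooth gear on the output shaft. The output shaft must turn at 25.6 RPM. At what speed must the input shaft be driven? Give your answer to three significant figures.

Overall ratio R = 4.1765 × 1.4467 × 1.6842 × 1.3103 = 13.334.
Required input speed = output speed × R = 25.6 × 13.334 = 341.36 RPM.

341 RPM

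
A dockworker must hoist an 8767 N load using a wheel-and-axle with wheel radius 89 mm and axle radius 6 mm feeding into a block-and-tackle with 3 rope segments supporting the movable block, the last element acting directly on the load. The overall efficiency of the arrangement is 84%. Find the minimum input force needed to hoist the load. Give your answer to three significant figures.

235 N

Wheel-and-axle MA = R/r = 89/6 = 14.833.
Block-and-tackle MA = number of supporting rope parts = 3.
Combined ideal MA = 14.833 × 3 = 44.5.
Actual MA = 44.5 × 0.84 = 37.38.
Effort = load / actual MA = 8767 / 37.38 = 234.54 N.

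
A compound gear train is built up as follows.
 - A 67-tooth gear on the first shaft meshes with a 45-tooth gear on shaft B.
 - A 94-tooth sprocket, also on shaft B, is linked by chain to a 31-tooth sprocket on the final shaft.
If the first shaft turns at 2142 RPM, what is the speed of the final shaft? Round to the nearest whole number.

gear mesh 45/67 = 0.67164 → 2142/0.67164 = 3189.2 RPM
chain 31/94 = 0.32979 → 3189.2/0.32979 = 9670.5 RPM

9670 RPM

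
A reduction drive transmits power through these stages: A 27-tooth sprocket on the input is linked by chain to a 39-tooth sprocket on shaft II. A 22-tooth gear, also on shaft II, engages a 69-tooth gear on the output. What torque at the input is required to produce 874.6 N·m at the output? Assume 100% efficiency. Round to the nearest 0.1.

Overall ratio R = 1.4444 × 3.1364 = 4.5303.
Input torque = output torque / R = 874.6 / 4.5303 = 193.06 N·m.

193.1 N·m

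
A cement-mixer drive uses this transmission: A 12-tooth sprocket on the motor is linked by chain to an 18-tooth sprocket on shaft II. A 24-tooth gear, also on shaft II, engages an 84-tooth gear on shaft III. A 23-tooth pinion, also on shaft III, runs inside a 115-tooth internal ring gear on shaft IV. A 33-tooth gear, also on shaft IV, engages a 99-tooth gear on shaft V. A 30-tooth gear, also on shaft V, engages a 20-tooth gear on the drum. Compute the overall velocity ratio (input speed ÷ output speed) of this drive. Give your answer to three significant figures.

Each stage contributes driven/driver: chain 18/12 = 1.5, gear mesh 84/24 = 3.5, internal gear 115/23 = 5, gear mesh 99/33 = 3, gear mesh 20/30 = 0.66667.
Overall: 1.5 × 3.5 × 5 × 3 × 0.66667 = 52.5.

52.5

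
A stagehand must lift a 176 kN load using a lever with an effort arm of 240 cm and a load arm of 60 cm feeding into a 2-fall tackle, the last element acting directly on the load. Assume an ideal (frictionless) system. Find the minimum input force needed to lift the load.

Lever MA = effort arm / load arm = 240/60 = 4.
Block-and-tackle MA = number of supporting rope parts = 2.
Combined ideal MA = 4 × 2 = 8.
Effort = load / MA = 176 / 8 = 22 kN.

22 kN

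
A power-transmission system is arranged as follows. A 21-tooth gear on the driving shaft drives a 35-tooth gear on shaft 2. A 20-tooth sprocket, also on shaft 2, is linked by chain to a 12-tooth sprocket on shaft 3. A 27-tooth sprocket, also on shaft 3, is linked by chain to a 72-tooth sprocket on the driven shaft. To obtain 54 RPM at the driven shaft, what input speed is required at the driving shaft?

Overall ratio R = 1.6667 × 0.6 × 2.6667 = 2.6667.
Required input speed = output speed × R = 54 × 2.6667 = 144 RPM.

144 RPM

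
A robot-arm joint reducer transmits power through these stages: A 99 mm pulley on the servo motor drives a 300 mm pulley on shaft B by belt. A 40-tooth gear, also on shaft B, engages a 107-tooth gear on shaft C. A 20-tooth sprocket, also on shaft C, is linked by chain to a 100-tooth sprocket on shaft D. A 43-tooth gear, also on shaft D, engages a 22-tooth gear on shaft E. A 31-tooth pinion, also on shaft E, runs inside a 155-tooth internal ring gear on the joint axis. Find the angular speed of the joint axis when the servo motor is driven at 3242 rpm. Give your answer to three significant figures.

the servo motor → shaft B (belt, 300/99): 3242 ÷ 3.0303 = 1069.9 rpm
shaft B → shaft C (gear mesh, 107/40): 1069.9 ÷ 2.675 = 399.95 rpm
shaft C → shaft D (chain, 100/20): 399.95 ÷ 5 = 79.99 rpm
shaft D → shaft E (gear mesh, 22/43): 79.99 ÷ 0.51163 = 156.34 rpm
shaft E → the joint axis (internal gear, 155/31): 156.34 ÷ 5 = 31.269 rpm

31.3 rpm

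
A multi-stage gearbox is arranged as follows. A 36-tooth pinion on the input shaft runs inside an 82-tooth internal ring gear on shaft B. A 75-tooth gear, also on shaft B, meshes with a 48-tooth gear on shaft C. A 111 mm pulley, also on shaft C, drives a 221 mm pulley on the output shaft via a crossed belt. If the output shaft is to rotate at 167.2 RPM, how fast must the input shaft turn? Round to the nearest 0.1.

485.3 RPM

Overall ratio R = 2.2778 × 0.64 × 1.991 = 2.9024.
Required input speed = output speed × R = 167.2 × 2.9024 = 485.29 RPM.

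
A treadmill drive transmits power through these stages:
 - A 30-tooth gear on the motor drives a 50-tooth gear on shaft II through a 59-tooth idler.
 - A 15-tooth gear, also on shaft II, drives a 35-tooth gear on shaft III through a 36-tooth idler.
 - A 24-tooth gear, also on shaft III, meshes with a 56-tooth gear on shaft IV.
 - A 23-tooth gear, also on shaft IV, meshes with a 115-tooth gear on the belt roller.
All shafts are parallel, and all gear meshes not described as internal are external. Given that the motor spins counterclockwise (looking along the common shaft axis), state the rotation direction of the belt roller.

the motor → shaft II: driver → idler → driven is 2 external meshes, 2 reversals → CCW.
shaft II → shaft III: driver → idler → driven is 2 external meshes, 2 reversals → CCW.
shaft III → shaft IV: external mesh, 1 reversal → CW.
shaft IV → the belt roller: external mesh, 1 reversal → CCW.
6 reversals in total — an even number — so the belt roller turns the same way as the motor.

counterclockwise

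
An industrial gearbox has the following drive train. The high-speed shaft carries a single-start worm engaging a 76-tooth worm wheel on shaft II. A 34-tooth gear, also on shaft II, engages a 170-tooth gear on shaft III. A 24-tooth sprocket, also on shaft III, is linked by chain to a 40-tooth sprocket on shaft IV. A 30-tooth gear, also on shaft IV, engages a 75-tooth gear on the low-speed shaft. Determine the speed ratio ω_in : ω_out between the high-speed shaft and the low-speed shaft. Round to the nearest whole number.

1583

Each stage contributes driven/driver: worm 76/1 = 76, gear mesh 170/34 = 5, chain 40/24 = 1.6667, gear mesh 75/30 = 2.5.
Overall: 76 × 5 × 1.6667 × 2.5 = 1583.3.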